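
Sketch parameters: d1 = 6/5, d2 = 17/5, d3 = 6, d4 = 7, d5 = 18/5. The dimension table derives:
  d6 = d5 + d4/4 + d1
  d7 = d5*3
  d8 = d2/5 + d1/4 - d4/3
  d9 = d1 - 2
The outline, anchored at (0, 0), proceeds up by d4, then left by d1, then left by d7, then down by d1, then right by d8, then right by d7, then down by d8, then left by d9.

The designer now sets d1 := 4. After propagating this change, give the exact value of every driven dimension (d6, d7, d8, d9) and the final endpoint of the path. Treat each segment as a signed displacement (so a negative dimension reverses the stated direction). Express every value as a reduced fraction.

d6 = 187/20
d7 = 54/5
d8 = -49/75
d9 = 2
endpoint = (-499/75, 274/75)

Apply edit: d1 := 4
  d6 = d5 + d4/4 + d1 = 187/20
  d7 = d5*3 = 54/5
  d8 = d2/5 + d1/4 - d4/3 = -49/75
  d9 = d1 - 2 = 2
Walk from origin (0, 0):
  seg 1: up by d4 = 7 → (0, 7)
  seg 2: left by d1 = 4 → (-4, 7)
  seg 3: left by d7 = 54/5 → (-74/5, 7)
  seg 4: down by d1 = 4 → (-74/5, 3)
  seg 5: right by d8 = -49/75 → (-1159/75, 3)
  seg 6: right by d7 = 54/5 → (-349/75, 3)
  seg 7: down by d8 = -49/75 → (-349/75, 274/75)
  seg 8: left by d9 = 2 → (-499/75, 274/75)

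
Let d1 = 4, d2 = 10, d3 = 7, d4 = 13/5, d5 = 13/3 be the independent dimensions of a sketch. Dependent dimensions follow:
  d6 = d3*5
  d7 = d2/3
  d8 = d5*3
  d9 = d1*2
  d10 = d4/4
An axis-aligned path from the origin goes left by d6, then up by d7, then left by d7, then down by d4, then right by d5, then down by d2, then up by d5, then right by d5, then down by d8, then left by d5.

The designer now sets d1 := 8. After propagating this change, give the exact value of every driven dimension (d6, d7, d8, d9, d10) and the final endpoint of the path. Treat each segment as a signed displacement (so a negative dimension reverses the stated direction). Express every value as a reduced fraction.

d6 = 35
d7 = 10/3
d8 = 13
d9 = 16
d10 = 13/20
endpoint = (-34, -269/15)

Apply edit: d1 := 8
  d6 = d3*5 = 35
  d7 = d2/3 = 10/3
  d8 = d5*3 = 13
  d9 = d1*2 = 16
  d10 = d4/4 = 13/20
Walk from origin (0, 0):
  seg 1: left by d6 = 35 → (-35, 0)
  seg 2: up by d7 = 10/3 → (-35, 10/3)
  seg 3: left by d7 = 10/3 → (-115/3, 10/3)
  seg 4: down by d4 = 13/5 → (-115/3, 11/15)
  seg 5: right by d5 = 13/3 → (-34, 11/15)
  seg 6: down by d2 = 10 → (-34, -139/15)
  seg 7: up by d5 = 13/3 → (-34, -74/15)
  seg 8: right by d5 = 13/3 → (-89/3, -74/15)
  seg 9: down by d8 = 13 → (-89/3, -269/15)
  seg 10: left by d5 = 13/3 → (-34, -269/15)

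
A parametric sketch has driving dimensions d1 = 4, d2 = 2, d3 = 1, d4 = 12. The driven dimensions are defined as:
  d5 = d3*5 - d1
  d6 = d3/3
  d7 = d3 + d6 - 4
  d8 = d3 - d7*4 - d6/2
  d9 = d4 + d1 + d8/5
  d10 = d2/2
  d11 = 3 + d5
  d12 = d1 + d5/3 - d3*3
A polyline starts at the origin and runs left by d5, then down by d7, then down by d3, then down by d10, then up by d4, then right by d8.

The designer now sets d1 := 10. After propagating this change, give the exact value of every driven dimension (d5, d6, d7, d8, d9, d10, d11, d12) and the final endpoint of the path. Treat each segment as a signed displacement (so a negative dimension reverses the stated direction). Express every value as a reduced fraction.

Apply edit: d1 := 10
  d5 = d3*5 - d1 = -5
  d6 = d3/3 = 1/3
  d7 = d3 + d6 - 4 = -8/3
  d8 = d3 - d7*4 - d6/2 = 23/2
  d9 = d4 + d1 + d8/5 = 243/10
  d10 = d2/2 = 1
  d11 = 3 + d5 = -2
  d12 = d1 + d5/3 - d3*3 = 16/3
Walk from origin (0, 0):
  seg 1: left by d5 = -5 → (5, 0)
  seg 2: down by d7 = -8/3 → (5, 8/3)
  seg 3: down by d3 = 1 → (5, 5/3)
  seg 4: down by d10 = 1 → (5, 2/3)
  seg 5: up by d4 = 12 → (5, 38/3)
  seg 6: right by d8 = 23/2 → (33/2, 38/3)

d5 = -5
d6 = 1/3
d7 = -8/3
d8 = 23/2
d9 = 243/10
d10 = 1
d11 = -2
d12 = 16/3
endpoint = (33/2, 38/3)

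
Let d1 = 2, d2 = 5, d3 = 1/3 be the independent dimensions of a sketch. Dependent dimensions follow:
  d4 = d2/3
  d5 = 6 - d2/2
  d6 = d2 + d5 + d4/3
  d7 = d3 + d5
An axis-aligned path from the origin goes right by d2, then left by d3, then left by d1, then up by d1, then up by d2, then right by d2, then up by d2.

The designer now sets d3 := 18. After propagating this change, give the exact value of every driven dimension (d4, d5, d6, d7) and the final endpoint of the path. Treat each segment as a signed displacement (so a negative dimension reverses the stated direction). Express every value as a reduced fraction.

d4 = 5/3
d5 = 7/2
d6 = 163/18
d7 = 43/2
endpoint = (-10, 12)

Apply edit: d3 := 18
  d4 = d2/3 = 5/3
  d5 = 6 - d2/2 = 7/2
  d6 = d2 + d5 + d4/3 = 163/18
  d7 = d3 + d5 = 43/2
Walk from origin (0, 0):
  seg 1: right by d2 = 5 → (5, 0)
  seg 2: left by d3 = 18 → (-13, 0)
  seg 3: left by d1 = 2 → (-15, 0)
  seg 4: up by d1 = 2 → (-15, 2)
  seg 5: up by d2 = 5 → (-15, 7)
  seg 6: right by d2 = 5 → (-10, 7)
  seg 7: up by d2 = 5 → (-10, 12)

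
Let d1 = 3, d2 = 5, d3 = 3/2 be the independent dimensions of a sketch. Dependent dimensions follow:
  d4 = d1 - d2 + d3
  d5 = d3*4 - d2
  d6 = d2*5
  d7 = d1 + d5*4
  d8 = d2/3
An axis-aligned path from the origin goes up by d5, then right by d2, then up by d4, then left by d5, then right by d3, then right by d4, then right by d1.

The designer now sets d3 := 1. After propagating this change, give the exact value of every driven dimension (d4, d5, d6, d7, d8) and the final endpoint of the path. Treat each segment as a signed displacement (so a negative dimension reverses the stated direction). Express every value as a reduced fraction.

d4 = -1
d5 = -1
d6 = 25
d7 = -1
d8 = 5/3
endpoint = (9, -2)

Apply edit: d3 := 1
  d4 = d1 - d2 + d3 = -1
  d5 = d3*4 - d2 = -1
  d6 = d2*5 = 25
  d7 = d1 + d5*4 = -1
  d8 = d2/3 = 5/3
Walk from origin (0, 0):
  seg 1: up by d5 = -1 → (0, -1)
  seg 2: right by d2 = 5 → (5, -1)
  seg 3: up by d4 = -1 → (5, -2)
  seg 4: left by d5 = -1 → (6, -2)
  seg 5: right by d3 = 1 → (7, -2)
  seg 6: right by d4 = -1 → (6, -2)
  seg 7: right by d1 = 3 → (9, -2)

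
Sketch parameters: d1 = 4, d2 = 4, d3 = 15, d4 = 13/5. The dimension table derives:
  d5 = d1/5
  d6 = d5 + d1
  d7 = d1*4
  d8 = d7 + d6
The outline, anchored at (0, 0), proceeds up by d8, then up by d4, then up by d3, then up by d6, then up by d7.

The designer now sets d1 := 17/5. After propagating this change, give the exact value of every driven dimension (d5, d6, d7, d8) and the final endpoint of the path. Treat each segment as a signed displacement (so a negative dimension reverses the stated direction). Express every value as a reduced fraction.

d5 = 17/25
d6 = 102/25
d7 = 68/5
d8 = 442/25
endpoint = (0, 1324/25)

Apply edit: d1 := 17/5
  d5 = d1/5 = 17/25
  d6 = d5 + d1 = 102/25
  d7 = d1*4 = 68/5
  d8 = d7 + d6 = 442/25
Walk from origin (0, 0):
  seg 1: up by d8 = 442/25 → (0, 442/25)
  seg 2: up by d4 = 13/5 → (0, 507/25)
  seg 3: up by d3 = 15 → (0, 882/25)
  seg 4: up by d6 = 102/25 → (0, 984/25)
  seg 5: up by d7 = 68/5 → (0, 1324/25)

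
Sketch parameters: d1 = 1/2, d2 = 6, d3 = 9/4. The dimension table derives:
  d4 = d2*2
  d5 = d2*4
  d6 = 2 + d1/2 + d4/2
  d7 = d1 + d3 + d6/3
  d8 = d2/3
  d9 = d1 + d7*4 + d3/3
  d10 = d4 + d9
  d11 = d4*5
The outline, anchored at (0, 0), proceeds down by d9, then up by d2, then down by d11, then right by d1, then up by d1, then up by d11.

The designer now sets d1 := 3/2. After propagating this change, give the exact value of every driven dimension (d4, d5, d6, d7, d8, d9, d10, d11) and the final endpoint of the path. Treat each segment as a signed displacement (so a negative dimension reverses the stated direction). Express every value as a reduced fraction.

d4 = 12
d5 = 24
d6 = 35/4
d7 = 20/3
d8 = 2
d9 = 347/12
d10 = 491/12
d11 = 60
endpoint = (3/2, -257/12)

Apply edit: d1 := 3/2
  d4 = d2*2 = 12
  d5 = d2*4 = 24
  d6 = 2 + d1/2 + d4/2 = 35/4
  d7 = d1 + d3 + d6/3 = 20/3
  d8 = d2/3 = 2
  d9 = d1 + d7*4 + d3/3 = 347/12
  d10 = d4 + d9 = 491/12
  d11 = d4*5 = 60
Walk from origin (0, 0):
  seg 1: down by d9 = 347/12 → (0, -347/12)
  seg 2: up by d2 = 6 → (0, -275/12)
  seg 3: down by d11 = 60 → (0, -995/12)
  seg 4: right by d1 = 3/2 → (3/2, -995/12)
  seg 5: up by d1 = 3/2 → (3/2, -977/12)
  seg 6: up by d11 = 60 → (3/2, -257/12)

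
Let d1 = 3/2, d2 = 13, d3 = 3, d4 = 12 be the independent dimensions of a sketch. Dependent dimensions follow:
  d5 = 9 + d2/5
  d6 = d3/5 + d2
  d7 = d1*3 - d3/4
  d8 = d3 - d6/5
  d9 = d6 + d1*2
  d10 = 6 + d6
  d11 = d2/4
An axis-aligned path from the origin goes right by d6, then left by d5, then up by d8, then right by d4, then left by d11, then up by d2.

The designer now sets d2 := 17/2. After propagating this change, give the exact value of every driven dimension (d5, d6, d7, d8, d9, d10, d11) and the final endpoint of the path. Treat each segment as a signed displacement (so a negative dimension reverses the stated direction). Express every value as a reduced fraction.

Apply edit: d2 := 17/2
  d5 = 9 + d2/5 = 107/10
  d6 = d3/5 + d2 = 91/10
  d7 = d1*3 - d3/4 = 15/4
  d8 = d3 - d6/5 = 59/50
  d9 = d6 + d1*2 = 121/10
  d10 = 6 + d6 = 151/10
  d11 = d2/4 = 17/8
Walk from origin (0, 0):
  seg 1: right by d6 = 91/10 → (91/10, 0)
  seg 2: left by d5 = 107/10 → (-8/5, 0)
  seg 3: up by d8 = 59/50 → (-8/5, 59/50)
  seg 4: right by d4 = 12 → (52/5, 59/50)
  seg 5: left by d11 = 17/8 → (331/40, 59/50)
  seg 6: up by d2 = 17/2 → (331/40, 242/25)

d5 = 107/10
d6 = 91/10
d7 = 15/4
d8 = 59/50
d9 = 121/10
d10 = 151/10
d11 = 17/8
endpoint = (331/40, 242/25)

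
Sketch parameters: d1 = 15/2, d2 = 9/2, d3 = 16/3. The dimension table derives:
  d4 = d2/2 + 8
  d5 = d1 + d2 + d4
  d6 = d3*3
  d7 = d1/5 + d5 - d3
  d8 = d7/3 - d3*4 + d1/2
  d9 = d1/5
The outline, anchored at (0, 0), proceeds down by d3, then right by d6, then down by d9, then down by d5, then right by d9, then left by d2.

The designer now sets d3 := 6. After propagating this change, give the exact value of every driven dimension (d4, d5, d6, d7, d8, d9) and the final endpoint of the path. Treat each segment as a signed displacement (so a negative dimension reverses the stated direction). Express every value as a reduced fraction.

Apply edit: d3 := 6
  d4 = d2/2 + 8 = 41/4
  d5 = d1 + d2 + d4 = 89/4
  d6 = d3*3 = 18
  d7 = d1/5 + d5 - d3 = 71/4
  d8 = d7/3 - d3*4 + d1/2 = -43/3
  d9 = d1/5 = 3/2
Walk from origin (0, 0):
  seg 1: down by d3 = 6 → (0, -6)
  seg 2: right by d6 = 18 → (18, -6)
  seg 3: down by d9 = 3/2 → (18, -15/2)
  seg 4: down by d5 = 89/4 → (18, -119/4)
  seg 5: right by d9 = 3/2 → (39/2, -119/4)
  seg 6: left by d2 = 9/2 → (15, -119/4)

d4 = 41/4
d5 = 89/4
d6 = 18
d7 = 71/4
d8 = -43/3
d9 = 3/2
endpoint = (15, -119/4)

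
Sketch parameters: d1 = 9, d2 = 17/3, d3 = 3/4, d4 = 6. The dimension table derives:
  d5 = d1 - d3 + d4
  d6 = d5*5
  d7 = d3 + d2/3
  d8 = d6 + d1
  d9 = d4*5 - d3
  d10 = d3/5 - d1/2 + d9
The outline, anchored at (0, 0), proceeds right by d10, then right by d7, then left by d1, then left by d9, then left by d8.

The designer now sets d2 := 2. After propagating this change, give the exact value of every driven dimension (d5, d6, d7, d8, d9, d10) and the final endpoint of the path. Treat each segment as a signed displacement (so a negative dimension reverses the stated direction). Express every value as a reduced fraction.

d5 = 57/4
d6 = 285/4
d7 = 17/12
d8 = 321/4
d9 = 117/4
d10 = 249/10
endpoint = (-5531/60, 0)

Apply edit: d2 := 2
  d5 = d1 - d3 + d4 = 57/4
  d6 = d5*5 = 285/4
  d7 = d3 + d2/3 = 17/12
  d8 = d6 + d1 = 321/4
  d9 = d4*5 - d3 = 117/4
  d10 = d3/5 - d1/2 + d9 = 249/10
Walk from origin (0, 0):
  seg 1: right by d10 = 249/10 → (249/10, 0)
  seg 2: right by d7 = 17/12 → (1579/60, 0)
  seg 3: left by d1 = 9 → (1039/60, 0)
  seg 4: left by d9 = 117/4 → (-179/15, 0)
  seg 5: left by d8 = 321/4 → (-5531/60, 0)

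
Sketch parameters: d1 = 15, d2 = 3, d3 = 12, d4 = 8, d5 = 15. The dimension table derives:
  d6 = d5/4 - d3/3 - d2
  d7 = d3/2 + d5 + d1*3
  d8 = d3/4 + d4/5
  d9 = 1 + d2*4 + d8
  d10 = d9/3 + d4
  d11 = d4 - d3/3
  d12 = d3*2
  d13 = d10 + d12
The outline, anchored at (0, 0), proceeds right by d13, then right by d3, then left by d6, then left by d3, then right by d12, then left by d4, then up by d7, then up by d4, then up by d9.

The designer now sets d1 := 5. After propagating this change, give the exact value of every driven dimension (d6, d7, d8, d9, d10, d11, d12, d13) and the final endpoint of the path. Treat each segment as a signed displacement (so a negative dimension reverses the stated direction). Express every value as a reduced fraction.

Apply edit: d1 := 5
  d6 = d5/4 - d3/3 - d2 = -13/4
  d7 = d3/2 + d5 + d1*3 = 36
  d8 = d3/4 + d4/5 = 23/5
  d9 = 1 + d2*4 + d8 = 88/5
  d10 = d9/3 + d4 = 208/15
  d11 = d4 - d3/3 = 4
  d12 = d3*2 = 24
  d13 = d10 + d12 = 568/15
Walk from origin (0, 0):
  seg 1: right by d13 = 568/15 → (568/15, 0)
  seg 2: right by d3 = 12 → (748/15, 0)
  seg 3: left by d6 = -13/4 → (3187/60, 0)
  seg 4: left by d3 = 12 → (2467/60, 0)
  seg 5: right by d12 = 24 → (3907/60, 0)
  seg 6: left by d4 = 8 → (3427/60, 0)
  seg 7: up by d7 = 36 → (3427/60, 36)
  seg 8: up by d4 = 8 → (3427/60, 44)
  seg 9: up by d9 = 88/5 → (3427/60, 308/5)

d6 = -13/4
d7 = 36
d8 = 23/5
d9 = 88/5
d10 = 208/15
d11 = 4
d12 = 24
d13 = 568/15
endpoint = (3427/60, 308/5)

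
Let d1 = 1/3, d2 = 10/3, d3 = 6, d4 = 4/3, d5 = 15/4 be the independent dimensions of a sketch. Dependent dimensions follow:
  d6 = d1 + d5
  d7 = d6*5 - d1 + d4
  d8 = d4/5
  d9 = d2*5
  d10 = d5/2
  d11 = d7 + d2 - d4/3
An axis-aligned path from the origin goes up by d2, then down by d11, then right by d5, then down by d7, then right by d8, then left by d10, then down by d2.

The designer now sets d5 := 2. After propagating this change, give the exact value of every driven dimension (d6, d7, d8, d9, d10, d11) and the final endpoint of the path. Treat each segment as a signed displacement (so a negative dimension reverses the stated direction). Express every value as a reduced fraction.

Apply edit: d5 := 2
  d6 = d1 + d5 = 7/3
  d7 = d6*5 - d1 + d4 = 38/3
  d8 = d4/5 = 4/15
  d9 = d2*5 = 50/3
  d10 = d5/2 = 1
  d11 = d7 + d2 - d4/3 = 140/9
Walk from origin (0, 0):
  seg 1: up by d2 = 10/3 → (0, 10/3)
  seg 2: down by d11 = 140/9 → (0, -110/9)
  seg 3: right by d5 = 2 → (2, -110/9)
  seg 4: down by d7 = 38/3 → (2, -224/9)
  seg 5: right by d8 = 4/15 → (34/15, -224/9)
  seg 6: left by d10 = 1 → (19/15, -224/9)
  seg 7: down by d2 = 10/3 → (19/15, -254/9)

d6 = 7/3
d7 = 38/3
d8 = 4/15
d9 = 50/3
d10 = 1
d11 = 140/9
endpoint = (19/15, -254/9)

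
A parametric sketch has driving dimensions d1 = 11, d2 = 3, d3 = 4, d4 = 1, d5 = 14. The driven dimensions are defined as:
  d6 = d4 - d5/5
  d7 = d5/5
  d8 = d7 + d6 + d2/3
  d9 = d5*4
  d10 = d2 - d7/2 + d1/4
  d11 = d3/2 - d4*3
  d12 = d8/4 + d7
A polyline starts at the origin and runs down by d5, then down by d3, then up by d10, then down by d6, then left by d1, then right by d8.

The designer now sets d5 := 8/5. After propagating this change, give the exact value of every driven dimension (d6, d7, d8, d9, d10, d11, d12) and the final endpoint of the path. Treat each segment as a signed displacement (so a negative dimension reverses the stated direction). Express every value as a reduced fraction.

Apply edit: d5 := 8/5
  d6 = d4 - d5/5 = 17/25
  d7 = d5/5 = 8/25
  d8 = d7 + d6 + d2/3 = 2
  d9 = d5*4 = 32/5
  d10 = d2 - d7/2 + d1/4 = 559/100
  d11 = d3/2 - d4*3 = -1
  d12 = d8/4 + d7 = 41/50
Walk from origin (0, 0):
  seg 1: down by d5 = 8/5 → (0, -8/5)
  seg 2: down by d3 = 4 → (0, -28/5)
  seg 3: up by d10 = 559/100 → (0, -1/100)
  seg 4: down by d6 = 17/25 → (0, -69/100)
  seg 5: left by d1 = 11 → (-11, -69/100)
  seg 6: right by d8 = 2 → (-9, -69/100)

d6 = 17/25
d7 = 8/25
d8 = 2
d9 = 32/5
d10 = 559/100
d11 = -1
d12 = 41/50
endpoint = (-9, -69/100)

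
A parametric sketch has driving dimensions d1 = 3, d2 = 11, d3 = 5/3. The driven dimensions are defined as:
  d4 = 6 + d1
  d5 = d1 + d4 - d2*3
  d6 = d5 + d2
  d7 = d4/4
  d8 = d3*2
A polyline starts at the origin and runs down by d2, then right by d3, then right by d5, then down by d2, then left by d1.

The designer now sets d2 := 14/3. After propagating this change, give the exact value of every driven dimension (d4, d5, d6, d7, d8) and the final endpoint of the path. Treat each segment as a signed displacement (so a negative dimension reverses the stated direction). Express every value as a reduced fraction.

d4 = 9
d5 = -2
d6 = 8/3
d7 = 9/4
d8 = 10/3
endpoint = (-10/3, -28/3)

Apply edit: d2 := 14/3
  d4 = 6 + d1 = 9
  d5 = d1 + d4 - d2*3 = -2
  d6 = d5 + d2 = 8/3
  d7 = d4/4 = 9/4
  d8 = d3*2 = 10/3
Walk from origin (0, 0):
  seg 1: down by d2 = 14/3 → (0, -14/3)
  seg 2: right by d3 = 5/3 → (5/3, -14/3)
  seg 3: right by d5 = -2 → (-1/3, -14/3)
  seg 4: down by d2 = 14/3 → (-1/3, -28/3)
  seg 5: left by d1 = 3 → (-10/3, -28/3)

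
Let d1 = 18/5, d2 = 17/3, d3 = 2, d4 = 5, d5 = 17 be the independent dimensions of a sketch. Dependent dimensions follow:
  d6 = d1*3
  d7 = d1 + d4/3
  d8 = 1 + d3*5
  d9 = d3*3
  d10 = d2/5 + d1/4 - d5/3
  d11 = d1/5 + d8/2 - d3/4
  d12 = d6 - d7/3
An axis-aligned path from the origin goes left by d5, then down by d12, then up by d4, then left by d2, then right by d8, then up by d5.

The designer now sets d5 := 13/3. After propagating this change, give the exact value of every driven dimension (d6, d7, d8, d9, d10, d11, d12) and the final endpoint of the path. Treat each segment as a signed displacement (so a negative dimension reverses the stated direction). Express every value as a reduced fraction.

d6 = 54/5
d7 = 79/15
d8 = 11
d9 = 6
d10 = 53/90
d11 = 143/25
d12 = 407/45
endpoint = (1, 13/45)

Apply edit: d5 := 13/3
  d6 = d1*3 = 54/5
  d7 = d1 + d4/3 = 79/15
  d8 = 1 + d3*5 = 11
  d9 = d3*3 = 6
  d10 = d2/5 + d1/4 - d5/3 = 53/90
  d11 = d1/5 + d8/2 - d3/4 = 143/25
  d12 = d6 - d7/3 = 407/45
Walk from origin (0, 0):
  seg 1: left by d5 = 13/3 → (-13/3, 0)
  seg 2: down by d12 = 407/45 → (-13/3, -407/45)
  seg 3: up by d4 = 5 → (-13/3, -182/45)
  seg 4: left by d2 = 17/3 → (-10, -182/45)
  seg 5: right by d8 = 11 → (1, -182/45)
  seg 6: up by d5 = 13/3 → (1, 13/45)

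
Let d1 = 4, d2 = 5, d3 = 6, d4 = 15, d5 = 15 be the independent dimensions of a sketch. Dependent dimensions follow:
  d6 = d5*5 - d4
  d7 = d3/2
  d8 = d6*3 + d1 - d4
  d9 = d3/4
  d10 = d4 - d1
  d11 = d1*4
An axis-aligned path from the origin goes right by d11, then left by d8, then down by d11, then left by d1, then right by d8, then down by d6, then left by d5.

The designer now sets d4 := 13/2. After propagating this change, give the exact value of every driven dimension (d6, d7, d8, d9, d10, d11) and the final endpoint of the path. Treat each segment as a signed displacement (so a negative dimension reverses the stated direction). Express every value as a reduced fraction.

d6 = 137/2
d7 = 3
d8 = 203
d9 = 3/2
d10 = 5/2
d11 = 16
endpoint = (-3, -169/2)

Apply edit: d4 := 13/2
  d6 = d5*5 - d4 = 137/2
  d7 = d3/2 = 3
  d8 = d6*3 + d1 - d4 = 203
  d9 = d3/4 = 3/2
  d10 = d4 - d1 = 5/2
  d11 = d1*4 = 16
Walk from origin (0, 0):
  seg 1: right by d11 = 16 → (16, 0)
  seg 2: left by d8 = 203 → (-187, 0)
  seg 3: down by d11 = 16 → (-187, -16)
  seg 4: left by d1 = 4 → (-191, -16)
  seg 5: right by d8 = 203 → (12, -16)
  seg 6: down by d6 = 137/2 → (12, -169/2)
  seg 7: left by d5 = 15 → (-3, -169/2)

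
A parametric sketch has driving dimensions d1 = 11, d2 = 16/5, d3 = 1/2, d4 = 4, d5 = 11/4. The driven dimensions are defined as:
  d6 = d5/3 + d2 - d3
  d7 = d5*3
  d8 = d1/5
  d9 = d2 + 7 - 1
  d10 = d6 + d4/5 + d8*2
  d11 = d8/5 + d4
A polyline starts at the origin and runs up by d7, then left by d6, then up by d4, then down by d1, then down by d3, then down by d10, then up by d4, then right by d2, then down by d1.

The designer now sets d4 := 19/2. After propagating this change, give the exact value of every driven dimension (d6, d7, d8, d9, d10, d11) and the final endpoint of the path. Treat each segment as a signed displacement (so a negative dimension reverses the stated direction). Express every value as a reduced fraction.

Apply edit: d4 := 19/2
  d6 = d5/3 + d2 - d3 = 217/60
  d7 = d5*3 = 33/4
  d8 = d1/5 = 11/5
  d9 = d2 + 7 - 1 = 46/5
  d10 = d6 + d4/5 + d8*2 = 119/12
  d11 = d8/5 + d4 = 497/50
Walk from origin (0, 0):
  seg 1: up by d7 = 33/4 → (0, 33/4)
  seg 2: left by d6 = 217/60 → (-217/60, 33/4)
  seg 3: up by d4 = 19/2 → (-217/60, 71/4)
  seg 4: down by d1 = 11 → (-217/60, 27/4)
  seg 5: down by d3 = 1/2 → (-217/60, 25/4)
  seg 6: down by d10 = 119/12 → (-217/60, -11/3)
  seg 7: up by d4 = 19/2 → (-217/60, 35/6)
  seg 8: right by d2 = 16/5 → (-5/12, 35/6)
  seg 9: down by d1 = 11 → (-5/12, -31/6)

d6 = 217/60
d7 = 33/4
d8 = 11/5
d9 = 46/5
d10 = 119/12
d11 = 497/50
endpoint = (-5/12, -31/6)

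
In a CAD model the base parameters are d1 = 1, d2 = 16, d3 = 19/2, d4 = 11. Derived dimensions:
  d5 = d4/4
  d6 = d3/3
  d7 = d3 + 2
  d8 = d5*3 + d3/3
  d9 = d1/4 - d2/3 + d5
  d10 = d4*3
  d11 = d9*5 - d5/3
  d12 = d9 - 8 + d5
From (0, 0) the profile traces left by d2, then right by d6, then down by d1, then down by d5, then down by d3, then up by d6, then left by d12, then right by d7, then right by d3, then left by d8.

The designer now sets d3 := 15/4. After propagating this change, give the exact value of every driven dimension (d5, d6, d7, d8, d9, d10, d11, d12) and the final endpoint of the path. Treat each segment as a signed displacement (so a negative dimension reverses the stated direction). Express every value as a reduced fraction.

d5 = 11/4
d6 = 5/4
d7 = 23/4
d8 = 19/2
d9 = -7/3
d10 = 33
d11 = -151/12
d12 = -91/12
endpoint = (-43/6, -25/4)

Apply edit: d3 := 15/4
  d5 = d4/4 = 11/4
  d6 = d3/3 = 5/4
  d7 = d3 + 2 = 23/4
  d8 = d5*3 + d3/3 = 19/2
  d9 = d1/4 - d2/3 + d5 = -7/3
  d10 = d4*3 = 33
  d11 = d9*5 - d5/3 = -151/12
  d12 = d9 - 8 + d5 = -91/12
Walk from origin (0, 0):
  seg 1: left by d2 = 16 → (-16, 0)
  seg 2: right by d6 = 5/4 → (-59/4, 0)
  seg 3: down by d1 = 1 → (-59/4, -1)
  seg 4: down by d5 = 11/4 → (-59/4, -15/4)
  seg 5: down by d3 = 15/4 → (-59/4, -15/2)
  seg 6: up by d6 = 5/4 → (-59/4, -25/4)
  seg 7: left by d12 = -91/12 → (-43/6, -25/4)
  seg 8: right by d7 = 23/4 → (-17/12, -25/4)
  seg 9: right by d3 = 15/4 → (7/3, -25/4)
  seg 10: left by d8 = 19/2 → (-43/6, -25/4)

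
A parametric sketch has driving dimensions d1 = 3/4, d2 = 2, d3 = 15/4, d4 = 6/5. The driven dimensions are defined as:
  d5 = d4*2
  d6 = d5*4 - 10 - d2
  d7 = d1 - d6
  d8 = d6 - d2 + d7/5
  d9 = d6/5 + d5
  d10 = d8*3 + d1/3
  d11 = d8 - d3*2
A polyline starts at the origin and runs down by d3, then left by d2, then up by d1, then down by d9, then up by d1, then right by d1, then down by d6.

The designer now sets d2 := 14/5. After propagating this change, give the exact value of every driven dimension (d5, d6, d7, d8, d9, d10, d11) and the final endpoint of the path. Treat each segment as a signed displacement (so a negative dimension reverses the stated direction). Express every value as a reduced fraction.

Apply edit: d2 := 14/5
  d5 = d4*2 = 12/5
  d6 = d5*4 - 10 - d2 = -16/5
  d7 = d1 - d6 = 79/20
  d8 = d6 - d2 + d7/5 = -521/100
  d9 = d6/5 + d5 = 44/25
  d10 = d8*3 + d1/3 = -769/50
  d11 = d8 - d3*2 = -1271/100
Walk from origin (0, 0):
  seg 1: down by d3 = 15/4 → (0, -15/4)
  seg 2: left by d2 = 14/5 → (-14/5, -15/4)
  seg 3: up by d1 = 3/4 → (-14/5, -3)
  seg 4: down by d9 = 44/25 → (-14/5, -119/25)
  seg 5: up by d1 = 3/4 → (-14/5, -401/100)
  seg 6: right by d1 = 3/4 → (-41/20, -401/100)
  seg 7: down by d6 = -16/5 → (-41/20, -81/100)

d5 = 12/5
d6 = -16/5
d7 = 79/20
d8 = -521/100
d9 = 44/25
d10 = -769/50
d11 = -1271/100
endpoint = (-41/20, -81/100)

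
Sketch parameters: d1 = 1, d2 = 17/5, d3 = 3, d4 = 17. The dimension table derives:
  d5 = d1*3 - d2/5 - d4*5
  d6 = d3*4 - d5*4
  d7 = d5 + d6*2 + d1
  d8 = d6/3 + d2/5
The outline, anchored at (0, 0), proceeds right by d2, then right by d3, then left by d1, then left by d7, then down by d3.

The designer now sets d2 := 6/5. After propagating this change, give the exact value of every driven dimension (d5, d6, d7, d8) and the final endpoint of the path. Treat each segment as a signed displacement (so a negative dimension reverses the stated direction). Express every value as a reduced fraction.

Apply edit: d2 := 6/5
  d5 = d1*3 - d2/5 - d4*5 = -2056/25
  d6 = d3*4 - d5*4 = 8524/25
  d7 = d5 + d6*2 + d1 = 15017/25
  d8 = d6/3 + d2/5 = 8542/75
Walk from origin (0, 0):
  seg 1: right by d2 = 6/5 → (6/5, 0)
  seg 2: right by d3 = 3 → (21/5, 0)
  seg 3: left by d1 = 1 → (16/5, 0)
  seg 4: left by d7 = 15017/25 → (-14937/25, 0)
  seg 5: down by d3 = 3 → (-14937/25, -3)

d5 = -2056/25
d6 = 8524/25
d7 = 15017/25
d8 = 8542/75
endpoint = (-14937/25, -3)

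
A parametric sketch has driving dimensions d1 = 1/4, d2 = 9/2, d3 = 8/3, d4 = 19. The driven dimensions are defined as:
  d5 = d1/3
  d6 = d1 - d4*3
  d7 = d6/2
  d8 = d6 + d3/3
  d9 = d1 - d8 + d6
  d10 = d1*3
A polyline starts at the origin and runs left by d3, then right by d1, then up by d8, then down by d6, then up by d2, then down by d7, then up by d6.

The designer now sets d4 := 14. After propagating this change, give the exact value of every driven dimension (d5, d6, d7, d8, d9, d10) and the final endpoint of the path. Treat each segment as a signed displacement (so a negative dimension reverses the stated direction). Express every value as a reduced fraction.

d5 = 1/12
d6 = -167/4
d7 = -167/8
d8 = -1471/36
d9 = -23/36
d10 = 3/4
endpoint = (-29/12, -1115/72)

Apply edit: d4 := 14
  d5 = d1/3 = 1/12
  d6 = d1 - d4*3 = -167/4
  d7 = d6/2 = -167/8
  d8 = d6 + d3/3 = -1471/36
  d9 = d1 - d8 + d6 = -23/36
  d10 = d1*3 = 3/4
Walk from origin (0, 0):
  seg 1: left by d3 = 8/3 → (-8/3, 0)
  seg 2: right by d1 = 1/4 → (-29/12, 0)
  seg 3: up by d8 = -1471/36 → (-29/12, -1471/36)
  seg 4: down by d6 = -167/4 → (-29/12, 8/9)
  seg 5: up by d2 = 9/2 → (-29/12, 97/18)
  seg 6: down by d7 = -167/8 → (-29/12, 1891/72)
  seg 7: up by d6 = -167/4 → (-29/12, -1115/72)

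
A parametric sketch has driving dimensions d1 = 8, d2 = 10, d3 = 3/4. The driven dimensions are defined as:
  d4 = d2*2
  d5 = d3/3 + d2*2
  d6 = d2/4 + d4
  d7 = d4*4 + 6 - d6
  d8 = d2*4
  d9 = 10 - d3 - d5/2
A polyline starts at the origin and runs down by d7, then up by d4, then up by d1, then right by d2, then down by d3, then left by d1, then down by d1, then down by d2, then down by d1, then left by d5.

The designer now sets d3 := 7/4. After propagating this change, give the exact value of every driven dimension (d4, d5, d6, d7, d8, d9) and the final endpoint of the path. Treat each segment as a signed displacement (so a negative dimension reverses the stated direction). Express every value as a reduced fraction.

Apply edit: d3 := 7/4
  d4 = d2*2 = 20
  d5 = d3/3 + d2*2 = 247/12
  d6 = d2/4 + d4 = 45/2
  d7 = d4*4 + 6 - d6 = 127/2
  d8 = d2*4 = 40
  d9 = 10 - d3 - d5/2 = -49/24
Walk from origin (0, 0):
  seg 1: down by d7 = 127/2 → (0, -127/2)
  seg 2: up by d4 = 20 → (0, -87/2)
  seg 3: up by d1 = 8 → (0, -71/2)
  seg 4: right by d2 = 10 → (10, -71/2)
  seg 5: down by d3 = 7/4 → (10, -149/4)
  seg 6: left by d1 = 8 → (2, -149/4)
  seg 7: down by d1 = 8 → (2, -181/4)
  seg 8: down by d2 = 10 → (2, -221/4)
  seg 9: down by d1 = 8 → (2, -253/4)
  seg 10: left by d5 = 247/12 → (-223/12, -253/4)

d4 = 20
d5 = 247/12
d6 = 45/2
d7 = 127/2
d8 = 40
d9 = -49/24
endpoint = (-223/12, -253/4)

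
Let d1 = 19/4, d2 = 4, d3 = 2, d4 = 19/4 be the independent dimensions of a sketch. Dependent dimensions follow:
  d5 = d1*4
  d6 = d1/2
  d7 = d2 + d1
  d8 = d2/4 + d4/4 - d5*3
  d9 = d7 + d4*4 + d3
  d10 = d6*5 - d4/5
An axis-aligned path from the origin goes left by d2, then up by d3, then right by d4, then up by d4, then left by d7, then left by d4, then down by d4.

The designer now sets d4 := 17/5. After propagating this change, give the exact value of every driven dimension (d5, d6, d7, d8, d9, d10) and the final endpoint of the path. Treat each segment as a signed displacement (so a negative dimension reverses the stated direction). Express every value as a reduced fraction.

Apply edit: d4 := 17/5
  d5 = d1*4 = 19
  d6 = d1/2 = 19/8
  d7 = d2 + d1 = 35/4
  d8 = d2/4 + d4/4 - d5*3 = -1103/20
  d9 = d7 + d4*4 + d3 = 487/20
  d10 = d6*5 - d4/5 = 2239/200
Walk from origin (0, 0):
  seg 1: left by d2 = 4 → (-4, 0)
  seg 2: up by d3 = 2 → (-4, 2)
  seg 3: right by d4 = 17/5 → (-3/5, 2)
  seg 4: up by d4 = 17/5 → (-3/5, 27/5)
  seg 5: left by d7 = 35/4 → (-187/20, 27/5)
  seg 6: left by d4 = 17/5 → (-51/4, 27/5)
  seg 7: down by d4 = 17/5 → (-51/4, 2)

d5 = 19
d6 = 19/8
d7 = 35/4
d8 = -1103/20
d9 = 487/20
d10 = 2239/200
endpoint = (-51/4, 2)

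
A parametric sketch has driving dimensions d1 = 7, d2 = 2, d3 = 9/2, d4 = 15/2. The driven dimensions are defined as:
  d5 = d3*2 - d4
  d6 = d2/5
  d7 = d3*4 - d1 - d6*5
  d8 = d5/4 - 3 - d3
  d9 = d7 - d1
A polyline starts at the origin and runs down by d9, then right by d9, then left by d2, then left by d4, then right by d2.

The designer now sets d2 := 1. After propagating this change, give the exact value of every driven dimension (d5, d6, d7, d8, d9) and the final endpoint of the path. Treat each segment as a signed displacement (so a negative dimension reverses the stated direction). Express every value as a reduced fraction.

d5 = 3/2
d6 = 1/5
d7 = 10
d8 = -57/8
d9 = 3
endpoint = (-9/2, -3)

Apply edit: d2 := 1
  d5 = d3*2 - d4 = 3/2
  d6 = d2/5 = 1/5
  d7 = d3*4 - d1 - d6*5 = 10
  d8 = d5/4 - 3 - d3 = -57/8
  d9 = d7 - d1 = 3
Walk from origin (0, 0):
  seg 1: down by d9 = 3 → (0, -3)
  seg 2: right by d9 = 3 → (3, -3)
  seg 3: left by d2 = 1 → (2, -3)
  seg 4: left by d4 = 15/2 → (-11/2, -3)
  seg 5: right by d2 = 1 → (-9/2, -3)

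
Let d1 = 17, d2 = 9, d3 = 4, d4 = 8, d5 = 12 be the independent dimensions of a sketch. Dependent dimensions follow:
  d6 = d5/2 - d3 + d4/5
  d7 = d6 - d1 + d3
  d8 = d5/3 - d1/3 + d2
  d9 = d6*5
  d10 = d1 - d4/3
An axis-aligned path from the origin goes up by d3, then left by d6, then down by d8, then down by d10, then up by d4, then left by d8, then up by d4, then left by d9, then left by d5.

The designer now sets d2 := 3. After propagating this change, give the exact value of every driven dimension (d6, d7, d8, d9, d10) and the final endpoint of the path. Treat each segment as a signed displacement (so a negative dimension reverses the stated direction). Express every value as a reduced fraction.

Apply edit: d2 := 3
  d6 = d5/2 - d3 + d4/5 = 18/5
  d7 = d6 - d1 + d3 = -47/5
  d8 = d5/3 - d1/3 + d2 = 4/3
  d9 = d6*5 = 18
  d10 = d1 - d4/3 = 43/3
Walk from origin (0, 0):
  seg 1: up by d3 = 4 → (0, 4)
  seg 2: left by d6 = 18/5 → (-18/5, 4)
  seg 3: down by d8 = 4/3 → (-18/5, 8/3)
  seg 4: down by d10 = 43/3 → (-18/5, -35/3)
  seg 5: up by d4 = 8 → (-18/5, -11/3)
  seg 6: left by d8 = 4/3 → (-74/15, -11/3)
  seg 7: up by d4 = 8 → (-74/15, 13/3)
  seg 8: left by d9 = 18 → (-344/15, 13/3)
  seg 9: left by d5 = 12 → (-524/15, 13/3)

d6 = 18/5
d7 = -47/5
d8 = 4/3
d9 = 18
d10 = 43/3
endpoint = (-524/15, 13/3)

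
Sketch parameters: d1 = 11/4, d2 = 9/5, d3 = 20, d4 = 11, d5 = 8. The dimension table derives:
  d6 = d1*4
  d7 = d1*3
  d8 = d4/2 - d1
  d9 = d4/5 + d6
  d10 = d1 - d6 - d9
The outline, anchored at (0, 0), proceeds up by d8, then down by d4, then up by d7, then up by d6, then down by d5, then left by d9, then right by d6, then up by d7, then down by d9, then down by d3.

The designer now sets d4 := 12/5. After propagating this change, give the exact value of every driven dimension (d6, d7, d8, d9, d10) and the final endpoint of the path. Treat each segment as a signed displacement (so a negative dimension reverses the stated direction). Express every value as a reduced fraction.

d6 = 11
d7 = 33/4
d8 = -31/20
d9 = 287/25
d10 = -1973/100
endpoint = (-12/25, -1593/100)

Apply edit: d4 := 12/5
  d6 = d1*4 = 11
  d7 = d1*3 = 33/4
  d8 = d4/2 - d1 = -31/20
  d9 = d4/5 + d6 = 287/25
  d10 = d1 - d6 - d9 = -1973/100
Walk from origin (0, 0):
  seg 1: up by d8 = -31/20 → (0, -31/20)
  seg 2: down by d4 = 12/5 → (0, -79/20)
  seg 3: up by d7 = 33/4 → (0, 43/10)
  seg 4: up by d6 = 11 → (0, 153/10)
  seg 5: down by d5 = 8 → (0, 73/10)
  seg 6: left by d9 = 287/25 → (-287/25, 73/10)
  seg 7: right by d6 = 11 → (-12/25, 73/10)
  seg 8: up by d7 = 33/4 → (-12/25, 311/20)
  seg 9: down by d9 = 287/25 → (-12/25, 407/100)
  seg 10: down by d3 = 20 → (-12/25, -1593/100)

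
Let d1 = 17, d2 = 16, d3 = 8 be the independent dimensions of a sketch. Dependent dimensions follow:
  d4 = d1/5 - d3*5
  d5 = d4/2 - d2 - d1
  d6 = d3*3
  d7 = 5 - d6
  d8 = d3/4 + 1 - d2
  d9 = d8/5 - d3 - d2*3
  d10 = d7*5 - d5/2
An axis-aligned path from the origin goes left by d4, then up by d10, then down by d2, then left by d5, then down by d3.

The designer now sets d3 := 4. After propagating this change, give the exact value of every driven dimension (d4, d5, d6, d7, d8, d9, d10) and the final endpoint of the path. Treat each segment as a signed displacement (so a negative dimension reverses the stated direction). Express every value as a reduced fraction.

d4 = -83/5
d5 = -413/10
d6 = 12
d7 = -7
d8 = -14
d9 = -274/5
d10 = -287/20
endpoint = (579/10, -687/20)

Apply edit: d3 := 4
  d4 = d1/5 - d3*5 = -83/5
  d5 = d4/2 - d2 - d1 = -413/10
  d6 = d3*3 = 12
  d7 = 5 - d6 = -7
  d8 = d3/4 + 1 - d2 = -14
  d9 = d8/5 - d3 - d2*3 = -274/5
  d10 = d7*5 - d5/2 = -287/20
Walk from origin (0, 0):
  seg 1: left by d4 = -83/5 → (83/5, 0)
  seg 2: up by d10 = -287/20 → (83/5, -287/20)
  seg 3: down by d2 = 16 → (83/5, -607/20)
  seg 4: left by d5 = -413/10 → (579/10, -607/20)
  seg 5: down by d3 = 4 → (579/10, -687/20)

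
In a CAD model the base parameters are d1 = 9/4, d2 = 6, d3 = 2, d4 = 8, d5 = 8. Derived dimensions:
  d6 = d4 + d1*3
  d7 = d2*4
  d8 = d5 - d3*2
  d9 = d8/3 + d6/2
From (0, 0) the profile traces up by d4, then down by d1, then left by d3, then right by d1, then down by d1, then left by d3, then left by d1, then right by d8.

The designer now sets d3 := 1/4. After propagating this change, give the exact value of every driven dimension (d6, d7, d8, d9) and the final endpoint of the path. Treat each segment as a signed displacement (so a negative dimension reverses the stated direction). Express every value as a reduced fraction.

Apply edit: d3 := 1/4
  d6 = d4 + d1*3 = 59/4
  d7 = d2*4 = 24
  d8 = d5 - d3*2 = 15/2
  d9 = d8/3 + d6/2 = 79/8
Walk from origin (0, 0):
  seg 1: up by d4 = 8 → (0, 8)
  seg 2: down by d1 = 9/4 → (0, 23/4)
  seg 3: left by d3 = 1/4 → (-1/4, 23/4)
  seg 4: right by d1 = 9/4 → (2, 23/4)
  seg 5: down by d1 = 9/4 → (2, 7/2)
  seg 6: left by d3 = 1/4 → (7/4, 7/2)
  seg 7: left by d1 = 9/4 → (-1/2, 7/2)
  seg 8: right by d8 = 15/2 → (7, 7/2)

d6 = 59/4
d7 = 24
d8 = 15/2
d9 = 79/8
endpoint = (7, 7/2)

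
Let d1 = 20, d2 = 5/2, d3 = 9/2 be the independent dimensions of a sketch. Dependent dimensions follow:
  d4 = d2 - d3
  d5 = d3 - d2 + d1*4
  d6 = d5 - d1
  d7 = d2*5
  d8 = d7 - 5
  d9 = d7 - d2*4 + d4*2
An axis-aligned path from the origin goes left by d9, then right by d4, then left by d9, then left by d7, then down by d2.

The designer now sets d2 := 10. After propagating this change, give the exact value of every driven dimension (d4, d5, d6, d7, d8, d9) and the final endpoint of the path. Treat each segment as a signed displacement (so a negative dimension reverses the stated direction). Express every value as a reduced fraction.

d4 = 11/2
d5 = 149/2
d6 = 109/2
d7 = 50
d8 = 45
d9 = 21
endpoint = (-173/2, -10)

Apply edit: d2 := 10
  d4 = d2 - d3 = 11/2
  d5 = d3 - d2 + d1*4 = 149/2
  d6 = d5 - d1 = 109/2
  d7 = d2*5 = 50
  d8 = d7 - 5 = 45
  d9 = d7 - d2*4 + d4*2 = 21
Walk from origin (0, 0):
  seg 1: left by d9 = 21 → (-21, 0)
  seg 2: right by d4 = 11/2 → (-31/2, 0)
  seg 3: left by d9 = 21 → (-73/2, 0)
  seg 4: left by d7 = 50 → (-173/2, 0)
  seg 5: down by d2 = 10 → (-173/2, -10)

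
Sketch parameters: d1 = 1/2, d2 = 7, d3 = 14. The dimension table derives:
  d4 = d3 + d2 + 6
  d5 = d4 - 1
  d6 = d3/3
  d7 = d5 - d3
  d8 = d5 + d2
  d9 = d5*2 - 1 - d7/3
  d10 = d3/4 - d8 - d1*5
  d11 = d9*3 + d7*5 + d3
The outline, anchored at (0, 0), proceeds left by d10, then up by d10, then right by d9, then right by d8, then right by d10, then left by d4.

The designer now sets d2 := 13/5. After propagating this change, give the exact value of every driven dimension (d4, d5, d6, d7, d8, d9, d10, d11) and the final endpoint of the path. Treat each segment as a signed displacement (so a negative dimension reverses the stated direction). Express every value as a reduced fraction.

d4 = 113/5
d5 = 108/5
d6 = 14/3
d7 = 38/5
d8 = 121/5
d9 = 119/3
d10 = -116/5
d11 = 171
endpoint = (619/15, -116/5)

Apply edit: d2 := 13/5
  d4 = d3 + d2 + 6 = 113/5
  d5 = d4 - 1 = 108/5
  d6 = d3/3 = 14/3
  d7 = d5 - d3 = 38/5
  d8 = d5 + d2 = 121/5
  d9 = d5*2 - 1 - d7/3 = 119/3
  d10 = d3/4 - d8 - d1*5 = -116/5
  d11 = d9*3 + d7*5 + d3 = 171
Walk from origin (0, 0):
  seg 1: left by d10 = -116/5 → (116/5, 0)
  seg 2: up by d10 = -116/5 → (116/5, -116/5)
  seg 3: right by d9 = 119/3 → (943/15, -116/5)
  seg 4: right by d8 = 121/5 → (1306/15, -116/5)
  seg 5: right by d10 = -116/5 → (958/15, -116/5)
  seg 6: left by d4 = 113/5 → (619/15, -116/5)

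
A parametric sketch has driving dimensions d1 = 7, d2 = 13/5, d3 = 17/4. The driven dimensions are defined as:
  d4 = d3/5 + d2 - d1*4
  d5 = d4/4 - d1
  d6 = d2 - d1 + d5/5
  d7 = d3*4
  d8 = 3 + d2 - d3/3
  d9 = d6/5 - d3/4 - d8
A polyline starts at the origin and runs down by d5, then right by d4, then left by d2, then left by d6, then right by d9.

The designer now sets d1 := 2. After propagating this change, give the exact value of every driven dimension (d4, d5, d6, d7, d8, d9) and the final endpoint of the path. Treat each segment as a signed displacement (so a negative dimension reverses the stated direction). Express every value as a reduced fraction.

d4 = -91/20
d5 = -251/80
d6 = -11/400
d7 = 17
d8 = 251/60
d9 = -7877/1500
endpoint = (-74243/6000, 251/80)

Apply edit: d1 := 2
  d4 = d3/5 + d2 - d1*4 = -91/20
  d5 = d4/4 - d1 = -251/80
  d6 = d2 - d1 + d5/5 = -11/400
  d7 = d3*4 = 17
  d8 = 3 + d2 - d3/3 = 251/60
  d9 = d6/5 - d3/4 - d8 = -7877/1500
Walk from origin (0, 0):
  seg 1: down by d5 = -251/80 → (0, 251/80)
  seg 2: right by d4 = -91/20 → (-91/20, 251/80)
  seg 3: left by d2 = 13/5 → (-143/20, 251/80)
  seg 4: left by d6 = -11/400 → (-2849/400, 251/80)
  seg 5: right by d9 = -7877/1500 → (-74243/6000, 251/80)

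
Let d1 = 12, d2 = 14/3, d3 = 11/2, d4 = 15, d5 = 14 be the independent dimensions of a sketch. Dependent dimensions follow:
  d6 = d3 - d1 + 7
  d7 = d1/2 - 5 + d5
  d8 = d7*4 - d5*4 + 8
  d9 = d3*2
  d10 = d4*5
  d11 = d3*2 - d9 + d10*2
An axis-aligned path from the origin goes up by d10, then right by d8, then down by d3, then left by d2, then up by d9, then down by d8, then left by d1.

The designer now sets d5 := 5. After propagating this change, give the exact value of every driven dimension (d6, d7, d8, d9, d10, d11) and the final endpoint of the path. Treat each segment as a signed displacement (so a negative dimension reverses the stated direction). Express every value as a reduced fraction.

d6 = 1/2
d7 = 6
d8 = 12
d9 = 11
d10 = 75
d11 = 150
endpoint = (-14/3, 137/2)

Apply edit: d5 := 5
  d6 = d3 - d1 + 7 = 1/2
  d7 = d1/2 - 5 + d5 = 6
  d8 = d7*4 - d5*4 + 8 = 12
  d9 = d3*2 = 11
  d10 = d4*5 = 75
  d11 = d3*2 - d9 + d10*2 = 150
Walk from origin (0, 0):
  seg 1: up by d10 = 75 → (0, 75)
  seg 2: right by d8 = 12 → (12, 75)
  seg 3: down by d3 = 11/2 → (12, 139/2)
  seg 4: left by d2 = 14/3 → (22/3, 139/2)
  seg 5: up by d9 = 11 → (22/3, 161/2)
  seg 6: down by d8 = 12 → (22/3, 137/2)
  seg 7: left by d1 = 12 → (-14/3, 137/2)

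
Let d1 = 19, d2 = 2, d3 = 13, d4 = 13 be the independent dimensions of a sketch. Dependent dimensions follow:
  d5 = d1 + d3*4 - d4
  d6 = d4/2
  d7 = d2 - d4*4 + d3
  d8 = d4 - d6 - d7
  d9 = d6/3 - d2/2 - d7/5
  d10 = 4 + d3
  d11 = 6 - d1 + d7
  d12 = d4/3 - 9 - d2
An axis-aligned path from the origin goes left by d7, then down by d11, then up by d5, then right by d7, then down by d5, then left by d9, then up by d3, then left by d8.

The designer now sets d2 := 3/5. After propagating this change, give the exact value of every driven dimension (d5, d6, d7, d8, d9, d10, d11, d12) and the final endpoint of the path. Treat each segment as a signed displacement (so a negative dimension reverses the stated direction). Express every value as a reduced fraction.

Apply edit: d2 := 3/5
  d5 = d1 + d3*4 - d4 = 58
  d6 = d4/2 = 13/2
  d7 = d2 - d4*4 + d3 = -192/5
  d8 = d4 - d6 - d7 = 449/10
  d9 = d6/3 - d2/2 - d7/5 = 716/75
  d10 = 4 + d3 = 17
  d11 = 6 - d1 + d7 = -257/5
  d12 = d4/3 - 9 - d2 = -79/15
Walk from origin (0, 0):
  seg 1: left by d7 = -192/5 → (192/5, 0)
  seg 2: down by d11 = -257/5 → (192/5, 257/5)
  seg 3: up by d5 = 58 → (192/5, 547/5)
  seg 4: right by d7 = -192/5 → (0, 547/5)
  seg 5: down by d5 = 58 → (0, 257/5)
  seg 6: left by d9 = 716/75 → (-716/75, 257/5)
  seg 7: up by d3 = 13 → (-716/75, 322/5)
  seg 8: left by d8 = 449/10 → (-8167/150, 322/5)

d5 = 58
d6 = 13/2
d7 = -192/5
d8 = 449/10
d9 = 716/75
d10 = 17
d11 = -257/5
d12 = -79/15
endpoint = (-8167/150, 322/5)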